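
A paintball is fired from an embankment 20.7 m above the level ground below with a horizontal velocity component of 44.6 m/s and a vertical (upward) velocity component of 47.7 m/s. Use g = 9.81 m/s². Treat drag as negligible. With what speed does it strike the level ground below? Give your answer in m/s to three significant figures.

With up positive and y = 0 at the ground: y(t) = 20.7 + (47.70) t − 4.905 t². Setting y = 0 and taking the positive root: t = [47.70 + √(47.70² + 2·9.81·20.7)] / 9.81 = (47.70 + 51.78) / 9.81 = 10.14 s.
Vertical velocity at impact: v_y = v_y0 − g t = 47.70 − 9.81 × 10.14 = −51.78 m/s.
Speed: |v| = √(vₓ² + v_y²) = √(44.60² + 51.78²) = 68.34 m/s.

68.3 m/s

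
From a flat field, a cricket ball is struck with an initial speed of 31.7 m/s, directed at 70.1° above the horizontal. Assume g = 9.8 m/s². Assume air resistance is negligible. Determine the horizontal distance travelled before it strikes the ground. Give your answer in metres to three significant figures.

65.6 m

Components: vₓ = 31.70 cos 70.1° = 10.79 m/s, v_y0 = 31.70 sin 70.1° = 29.81 m/s.
Flight time T = 2 v_y0 / g = 6.083 s.
Range: R = vₓ T = 10.79 × 6.083 = 65.64 m.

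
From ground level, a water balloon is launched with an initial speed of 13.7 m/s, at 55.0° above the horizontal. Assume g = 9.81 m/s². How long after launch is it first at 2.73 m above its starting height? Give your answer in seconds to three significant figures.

Resolve: vₓ = 13.70 cos 55.0° = 7.858 m/s and v_y0 = 13.70 sin 55.0° = 11.22 m/s.
Set y = v_y0 t − ½ g t² = 2.73: 4.905 t² − 11.22 t + 2.73 = 0.
t = [11.22 ± √(11.22² − 2·9.81·2.73)] / 9.81 = (11.22 ± 8.508) / 9.81, so t = 0.2767 s or t = 2.011 s.
The first (ascending) time is 0.2767 s.

0.277 s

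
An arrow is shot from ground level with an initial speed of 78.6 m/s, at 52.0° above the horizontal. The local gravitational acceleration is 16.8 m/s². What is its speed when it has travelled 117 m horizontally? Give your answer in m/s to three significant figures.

52.9 m/s

Components: vₓ = 78.60 cos 52.0° = 48.39 m/s, v_y0 = 78.60 sin 52.0° = 61.94 m/s.
x = vₓ t ⇒ t = 117/48.39 = 2.418 s.
Vertical velocity there: v_y = v_y0 − g t = 61.94 − 16.8 × 2.418 = 21.32 m/s.
Speed: √(vₓ² + v_y²) = √(48.39² + 21.32²) = 52.88 m/s.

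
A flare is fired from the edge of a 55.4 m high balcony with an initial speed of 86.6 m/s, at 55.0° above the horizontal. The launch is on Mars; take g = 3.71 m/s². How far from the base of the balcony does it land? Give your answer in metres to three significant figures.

1940 m

Resolve: vₓ = 86.60 cos 55.0° = 49.67 m/s and v_y0 = 86.60 sin 55.0° = 70.94 m/s.
The projectile lands when y = 55.4 + (70.94) t − ½·3.71·t² = 0. Positive root: t = (70.94 + √(70.94² + 2·3.71·55.4)) / 3.71 = (70.94 + 73.78) / 3.71 = 39.01 s.
Horizontal distance: R = vₓ t = 49.67 × 39.01 = 1938 m.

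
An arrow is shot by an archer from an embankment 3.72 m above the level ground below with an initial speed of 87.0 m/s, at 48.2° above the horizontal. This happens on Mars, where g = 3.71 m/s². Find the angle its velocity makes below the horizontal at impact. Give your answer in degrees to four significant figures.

Components: vₓ = 87.00 cos 48.2° = 57.99 m/s, v_y0 = 87.00 sin 48.2° = 64.86 m/s.
The projectile lands when y = 3.72 + (64.86) t − ½·3.71·t² = 0. Positive root: t = (64.86 + √(64.86² + 2·3.71·3.72)) / 3.71 = (64.86 + 65.07) / 3.71 = 35.02 s.
At impact: v_y = v_y0 − g t = −65.07 m/s; vₓ = 57.99 m/s.
Angle below horizontal: arctan(|v_y|/vₓ) = arctan(65.07/57.99) = 48.29°.

48.29°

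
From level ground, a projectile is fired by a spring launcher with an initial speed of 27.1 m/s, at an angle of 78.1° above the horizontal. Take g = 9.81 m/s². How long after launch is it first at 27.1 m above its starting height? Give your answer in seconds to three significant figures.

1.37 s

Components: vₓ = 27.10 cos 78.1° = 5.588 m/s, v_y0 = 27.10 sin 78.1° = 26.52 m/s.
Height y(t) = 26.52 t − 4.905 t² = 27.1 gives 4.905 t² − 26.52 t + 27.1 = 0.
Quadratic formula: t = (26.52 ± √171.48) / 9.81 = (26.52 ± 13.10) / 9.81 → t = 1.368 s or 4.038 s.
The first (ascending) time is 1.368 s.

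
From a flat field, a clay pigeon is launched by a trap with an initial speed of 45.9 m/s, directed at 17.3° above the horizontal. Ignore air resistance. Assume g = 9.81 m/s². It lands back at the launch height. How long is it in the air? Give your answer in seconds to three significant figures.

vₓ = 45.90 cos 17.3° = 43.82 m/s; v_y0 = 45.90 sin 17.3° = 13.65 m/s.
Landing at launch height ⇒ T = 2 v_y0 / g = 2 × 13.65 / 9.81 = 2.783 s.

2.78 s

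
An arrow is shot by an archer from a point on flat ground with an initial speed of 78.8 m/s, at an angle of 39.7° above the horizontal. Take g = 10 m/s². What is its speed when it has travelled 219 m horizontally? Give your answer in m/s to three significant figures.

62.3 m/s

Resolve: vₓ = 78.80 cos 39.7° = 60.63 m/s and v_y0 = 78.80 sin 39.7° = 50.33 m/s.
x = vₓ t ⇒ t = 219/60.63 = 3.612 s.
Vertical velocity there: v_y = v_y0 − g t = 50.33 − 10.0 × 3.612 = 14.21 m/s.
Speed: √(vₓ² + v_y²) = √(60.63² + 14.21²) = 62.27 m/s.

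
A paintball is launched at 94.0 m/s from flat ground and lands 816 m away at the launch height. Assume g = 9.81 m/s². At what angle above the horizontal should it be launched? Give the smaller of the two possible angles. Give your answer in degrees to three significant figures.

32.5°

Level-ground range R = v₀² sin(2θ)/g ⇒ sin(2θ) = gR/v₀² = 9.81 × 816 / 94.0² = 0.9059.
2θ = 64.95° or 180° − 64.95° = 115.0°, so θ = 32.48° or 57.52°.
The smaller angle is 32.48°.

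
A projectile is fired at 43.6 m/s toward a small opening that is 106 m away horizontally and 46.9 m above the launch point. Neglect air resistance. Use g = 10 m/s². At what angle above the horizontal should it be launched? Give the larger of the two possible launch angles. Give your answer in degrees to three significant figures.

Trajectory: y = x tanθ − g x² (1 + tan²θ)/(2v₀²). With x = 106, y = 46.9, v₀ = 43.6, g = 10.0:
29.55 tan²θ − 106 tanθ + (76.45) = 0.
tanθ = [106 ± √(106² − 4 × 29.55 × (76.45))] / (2 × 29.55) = (106 ± 46.88) / 59.11, giving tanθ = 1.000 or 2.587.
θ = 45.00° or 68.86°; the larger is 68.86°.

68.9°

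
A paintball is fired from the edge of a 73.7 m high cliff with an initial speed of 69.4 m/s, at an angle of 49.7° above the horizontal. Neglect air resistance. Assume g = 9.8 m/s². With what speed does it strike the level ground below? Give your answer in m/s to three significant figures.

Components: vₓ = 69.40 cos 49.7° = 44.89 m/s, v_y0 = 69.40 sin 49.7° = 52.93 m/s.
Vertical motion (up positive, ground at y = 0): 4.900 t² − (52.93) t − 73.7 = 0, so t = (52.93 + √(52.93² + 2·9.80·73.7)) / 9.80 = (52.93 + 65.16) / 9.80 = 12.05 s.
Vertical velocity at impact: v_y = v_y0 − g t = 52.93 − 9.80 × 12.05 = −65.16 m/s.
Speed: |v| = √(vₓ² + v_y²) = √(44.89² + 65.16²) = 79.13 m/s.

79.1 m/s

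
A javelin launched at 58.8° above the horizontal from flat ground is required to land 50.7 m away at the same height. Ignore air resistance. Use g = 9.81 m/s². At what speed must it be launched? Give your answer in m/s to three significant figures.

Level-ground range: R = v₀² sin(2θ)/g, so v₀ = √(gR / sin 2θ).
v₀ = √(9.81 × 50.7 / sin 117.6°) = √(497.4 / 0.8862) = √561.23 = 23.69 m/s.

23.7 m/s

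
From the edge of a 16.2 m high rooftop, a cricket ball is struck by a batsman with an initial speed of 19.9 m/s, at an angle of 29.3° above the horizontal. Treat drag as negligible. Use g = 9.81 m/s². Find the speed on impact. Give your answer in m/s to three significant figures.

26.7 m/s

Horizontal component vₓ = 19.90 cos 29.3° = 17.35 m/s; vertical v_y0 = 19.90 sin 29.3° = 9.739 m/s.
Vertical motion (up positive, ground at y = 0): 4.905 t² − (9.739) t − 16.2 = 0, so t = (9.739 + √(9.739² + 2·9.81·16.2)) / 9.81 = (9.739 + 20.31) / 9.81 = 3.064 s.
Vertical velocity at impact: v_y = v_y0 − g t = 9.739 − 9.81 × 3.064 = −20.31 m/s.
Speed: |v| = √(vₓ² + v_y²) = √(17.35² + 20.31²) = 26.72 m/s.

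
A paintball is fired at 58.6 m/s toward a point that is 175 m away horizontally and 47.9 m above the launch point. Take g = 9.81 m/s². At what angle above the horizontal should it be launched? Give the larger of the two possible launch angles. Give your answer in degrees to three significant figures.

Trajectory: y = x tanθ − g x² (1 + tan²θ)/(2v₀²). With x = 175, y = 47.9, v₀ = 58.6, g = 9.81:
43.74 tan²θ − 175 tanθ + (91.64) = 0.
tanθ = [175 ± √(175² − 4 × 43.74 × (91.64))] / (2 × 43.74) = (175 ± 120.8) / 87.49, giving tanθ = 0.6197 or 3.381.
θ = 31.78° or 73.52°; the larger is 73.52°.

73.5°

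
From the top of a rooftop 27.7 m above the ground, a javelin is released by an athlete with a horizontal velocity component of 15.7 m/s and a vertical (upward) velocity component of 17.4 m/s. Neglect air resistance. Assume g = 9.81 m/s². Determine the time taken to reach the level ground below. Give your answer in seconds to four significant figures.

The projectile lands when y = 27.7 + (17.40) t − ½·9.81·t² = 0. Positive root: t = (17.40 + √(17.40² + 2·9.81·27.7)) / 9.81 = (17.40 + 29.09) / 9.81 = 4.739 s.

4.739 s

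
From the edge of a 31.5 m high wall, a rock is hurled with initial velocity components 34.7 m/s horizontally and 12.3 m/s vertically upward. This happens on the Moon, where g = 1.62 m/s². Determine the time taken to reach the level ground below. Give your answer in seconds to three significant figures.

The projectile lands when y = 31.5 + (12.30) t − ½·1.62·t² = 0. Positive root: t = (12.30 + √(12.30² + 2·1.62·31.5)) / 1.62 = (12.30 + 15.92) / 1.62 = 17.42 s.

17.4 s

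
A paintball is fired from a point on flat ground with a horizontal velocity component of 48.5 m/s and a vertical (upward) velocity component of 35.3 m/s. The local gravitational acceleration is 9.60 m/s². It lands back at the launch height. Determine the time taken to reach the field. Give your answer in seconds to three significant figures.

7.35 s

Time of flight on level ground: T = 2 v_y0 / g = 2 × 35.30 / 9.60 = 7.354 s.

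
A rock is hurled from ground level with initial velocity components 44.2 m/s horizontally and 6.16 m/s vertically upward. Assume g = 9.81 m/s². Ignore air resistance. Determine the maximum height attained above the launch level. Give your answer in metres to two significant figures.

1.9 m

Maximum height: H = v_y0² / (2g) = 6.160² / (2 × 9.81) = 1.934 m.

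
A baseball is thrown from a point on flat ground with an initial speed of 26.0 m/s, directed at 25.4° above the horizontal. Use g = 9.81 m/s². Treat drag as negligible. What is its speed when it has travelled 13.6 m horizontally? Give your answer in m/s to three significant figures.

Components: vₓ = 26.00 cos 25.4° = 23.49 m/s, v_y0 = 26.00 sin 25.4° = 11.15 m/s.
x = vₓ t ⇒ t = 13.6/23.49 = 0.5791 s.
Vertical velocity there: v_y = v_y0 − g t = 11.15 − 9.81 × 0.5791 = 5.472 m/s.
Speed: √(vₓ² + v_y²) = √(23.49² + 5.472²) = 24.12 m/s.

24.1 m/s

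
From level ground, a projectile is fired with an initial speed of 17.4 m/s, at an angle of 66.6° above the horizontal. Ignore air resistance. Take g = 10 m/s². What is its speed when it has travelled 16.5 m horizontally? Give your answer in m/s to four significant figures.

10.50 m/s

Components: vₓ = 17.40 cos 66.6° = 6.910 m/s, v_y0 = 17.40 sin 66.6° = 15.97 m/s.
Time to reach x = 16.5 m: t = x/vₓ = 16.5/6.910 = 2.388 s.
Vertical velocity there: v_y = v_y0 − g t = 15.97 − 10.0 × 2.388 = −7.908 m/s.
Speed: √(vₓ² + v_y²) = √(6.910² + 7.908²) = 10.50 m/s.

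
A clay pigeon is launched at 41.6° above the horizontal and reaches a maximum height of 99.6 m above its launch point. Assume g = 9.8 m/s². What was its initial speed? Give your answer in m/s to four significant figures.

At the peak v_y = 0, so v_y0 = √(2gH) = √(2 × 9.80 × 99.6) = 44.18 m/s.
v_y0 = v₀ sin θ ⇒ v₀ = 44.18 / sin 41.6° = 66.55 m/s.

66.55 m/s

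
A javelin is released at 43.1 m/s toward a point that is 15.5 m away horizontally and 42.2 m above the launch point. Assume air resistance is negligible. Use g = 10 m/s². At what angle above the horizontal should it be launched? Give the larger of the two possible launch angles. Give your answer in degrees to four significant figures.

87.24°

Trajectory: y = x tanθ − g x² (1 + tan²θ)/(2v₀²). With x = 15.5, y = 42.2, v₀ = 43.1, g = 10.0:
0.6467 tan²θ − 15.5 tanθ + (42.85) = 0.
tanθ = [15.5 ± √(15.5² − 4 × 0.6467 × (42.85))] / (2 × 0.6467) = (15.5 ± 11.38) / 1.293, giving tanθ = 3.188 or 20.78.
θ = 72.59° or 87.24°; the larger is 87.24°.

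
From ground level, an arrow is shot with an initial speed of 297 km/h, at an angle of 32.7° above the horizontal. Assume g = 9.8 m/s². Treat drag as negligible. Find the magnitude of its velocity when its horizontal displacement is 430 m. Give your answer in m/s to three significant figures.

71.3 m/s

Convert: 297 km/h = 297/3.6 = 82.50 m/s.
Horizontal component vₓ = 82.50 cos 32.7° = 69.42 m/s; vertical v_y0 = 82.50 sin 32.7° = 44.57 m/s.
Time to reach x = 430 m: t = x/vₓ = 430/69.42 = 6.194 s.
Vertical velocity there: v_y = v_y0 − g t = 44.57 − 9.80 × 6.194 = −16.13 m/s.
Speed: √(vₓ² + v_y²) = √(69.42² + 16.13²) = 71.27 m/s.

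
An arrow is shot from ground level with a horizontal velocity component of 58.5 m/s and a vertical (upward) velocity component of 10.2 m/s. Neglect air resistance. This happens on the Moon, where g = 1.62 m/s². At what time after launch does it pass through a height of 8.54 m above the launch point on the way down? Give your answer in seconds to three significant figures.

Require v_y0 t − ½ g t² = 8.54, i.e. 0.8100 t² − 10.20 t + 8.54 = 0.
t = [10.20 ± √(10.20² − 2·1.62·8.54)] / 1.62 = (10.20 ± 8.739) / 1.62, so t = 0.9018 s or t = 11.69 s.
The descending-branch root is 11.69 s.

11.7 s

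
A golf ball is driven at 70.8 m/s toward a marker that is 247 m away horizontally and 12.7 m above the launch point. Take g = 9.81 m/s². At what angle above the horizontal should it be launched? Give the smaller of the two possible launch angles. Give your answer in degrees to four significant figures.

Trajectory: y = x tanθ − g x² (1 + tan²θ)/(2v₀²). With x = 247, y = 12.7, v₀ = 70.8, g = 9.81:
59.70 tan²θ − 247 tanθ + (72.40) = 0.
tanθ = [247 ± √(247² − 4 × 59.70 × (72.40))] / (2 × 59.70) = (247 ± 209.1) / 119.4, giving tanθ = 0.3175 or 3.820.
θ = 17.61° or 75.33°; the smaller is 17.61°.

17.61°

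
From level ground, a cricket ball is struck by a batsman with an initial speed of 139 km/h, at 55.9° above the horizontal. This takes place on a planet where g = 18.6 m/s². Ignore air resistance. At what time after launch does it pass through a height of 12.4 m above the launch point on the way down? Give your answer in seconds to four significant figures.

Convert: 139 km/h = 139/3.6 = 38.61 m/s.
Components: vₓ = 38.61 cos 55.9° = 21.65 m/s, v_y0 = 38.61 sin 55.9° = 31.97 m/s.
Set y = v_y0 t − ½ g t² = 12.4: 9.300 t² − 31.97 t + 12.4 = 0.
t = [31.97 ± √(31.97² − 2·18.6·12.4)] / 18.6 = (31.97 ± 23.68) / 18.6, so t = 0.4456 s or t = 2.992 s.
The descending-branch root is 2.992 s.

2.992 s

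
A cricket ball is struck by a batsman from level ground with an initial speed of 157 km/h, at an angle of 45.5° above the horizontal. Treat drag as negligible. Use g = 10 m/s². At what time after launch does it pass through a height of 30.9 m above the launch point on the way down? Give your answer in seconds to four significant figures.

4.980 s

Convert: 157 km/h = 157/3.6 = 43.61 m/s.
Horizontal component vₓ = 43.61 cos 45.5° = 30.57 m/s; vertical v_y0 = 43.61 sin 45.5° = 31.11 m/s.
Require v_y0 t − ½ g t² = 30.9, i.e. 5.000 t² − 31.11 t + 30.9 = 0.
Quadratic formula: t = (31.11 ± √349.56) / 10.0 = (31.11 ± 18.70) / 10.0 → t = 1.241 s or 4.980 s.
The descending-branch root is 4.980 s.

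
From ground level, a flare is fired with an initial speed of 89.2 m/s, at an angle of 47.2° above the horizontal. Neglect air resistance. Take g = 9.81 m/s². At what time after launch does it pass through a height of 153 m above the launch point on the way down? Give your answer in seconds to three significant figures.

10.3 s

Resolve: vₓ = 89.20 cos 47.2° = 60.61 m/s and v_y0 = 89.20 sin 47.2° = 65.45 m/s.
Require v_y0 t − ½ g t² = 153, i.e. 4.905 t² − 65.45 t + 153 = 0.
t = [65.45 ± √(65.45² − 2·9.81·153)] / 9.81 = (65.45 ± 35.80) / 9.81, so t = 3.022 s or t = 10.32 s.
The descending-branch root is 10.32 s.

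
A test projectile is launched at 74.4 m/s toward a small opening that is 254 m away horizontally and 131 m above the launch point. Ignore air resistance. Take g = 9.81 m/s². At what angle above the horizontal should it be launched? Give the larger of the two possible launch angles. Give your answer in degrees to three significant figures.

Trajectory: y = x tanθ − g x² (1 + tan²θ)/(2v₀²). With x = 254, y = 131, v₀ = 74.4, g = 9.81:
57.17 tan²θ − 254 tanθ + (188.2) = 0.
tanθ = [254 ± √(254² − 4 × 57.17 × (188.2))] / (2 × 57.17) = (254 ± 146.6) / 114.3, giving tanθ = 0.9395 or 3.503.
θ = 43.21° or 74.07°; the larger is 74.07°.

74.1°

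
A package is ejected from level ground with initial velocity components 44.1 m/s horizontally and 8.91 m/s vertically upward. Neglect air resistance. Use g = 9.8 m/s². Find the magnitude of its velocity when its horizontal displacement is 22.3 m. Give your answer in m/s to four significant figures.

At x = 22.3 m, t = x/vₓ = 22.3/44.10 = 0.5057 s.
Vertical velocity there: v_y = v_y0 − g t = 8.910 − 9.80 × 0.5057 = 3.954 m/s.
Speed: √(vₓ² + v_y²) = √(44.10² + 3.954²) = 44.28 m/s.

44.28 m/s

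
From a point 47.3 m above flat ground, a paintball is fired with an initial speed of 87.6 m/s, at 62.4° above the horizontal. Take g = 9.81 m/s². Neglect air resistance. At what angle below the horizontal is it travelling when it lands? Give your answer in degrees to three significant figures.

64.0°

Resolve: vₓ = 87.60 cos 62.4° = 40.58 m/s and v_y0 = 87.60 sin 62.4° = 77.63 m/s.
With up positive and y = 0 at the ground: y(t) = 47.3 + (77.63) t − 4.905 t². Setting y = 0 and taking the positive root: t = [77.63 + √(77.63² + 2·9.81·47.3)] / 9.81 = (77.63 + 83.39) / 9.81 = 16.41 s.
At impact: v_y = v_y0 − g t = −83.39 m/s; vₓ = 40.58 m/s.
Angle below horizontal: arctan(|v_y|/vₓ) = arctan(83.39/40.58) = 64.05°.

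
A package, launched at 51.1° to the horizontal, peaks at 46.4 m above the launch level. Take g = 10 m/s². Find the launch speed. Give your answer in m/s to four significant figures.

39.14 m/s

At the peak v_y = 0, so v_y0 = √(2gH) = √(2 × 10.0 × 46.4) = 30.46 m/s.
v_y0 = v₀ sin θ ⇒ v₀ = 30.46 / sin 51.1° = 39.14 m/s.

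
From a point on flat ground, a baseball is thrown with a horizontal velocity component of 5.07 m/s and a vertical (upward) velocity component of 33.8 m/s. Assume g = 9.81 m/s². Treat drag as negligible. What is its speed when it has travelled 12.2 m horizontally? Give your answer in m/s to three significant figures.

11.4 m/s

At x = 12.2 m, t = x/vₓ = 12.2/5.070 = 2.406 s.
Vertical velocity there: v_y = v_y0 − g t = 33.80 − 9.81 × 2.406 = 10.19 m/s.
Speed: √(vₓ² + v_y²) = √(5.070² + 10.19²) = 11.39 m/s.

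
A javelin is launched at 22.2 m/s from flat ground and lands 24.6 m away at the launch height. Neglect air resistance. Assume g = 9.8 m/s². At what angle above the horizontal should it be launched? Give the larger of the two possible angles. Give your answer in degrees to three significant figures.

R = v₀² sin 2θ / g gives sin 2θ = gR/v₀² = 9.80·24.6/22.2² = 0.4892.
2θ = 29.29° or 180° − 29.29° = 150.7°, so θ = 14.64° or 75.36°.
The larger angle is 75.36°.

75.4°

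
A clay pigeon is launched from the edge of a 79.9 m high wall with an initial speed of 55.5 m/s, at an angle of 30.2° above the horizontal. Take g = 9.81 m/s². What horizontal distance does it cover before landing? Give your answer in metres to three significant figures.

Horizontal component vₓ = 55.50 cos 30.2° = 47.97 m/s; vertical v_y0 = 55.50 sin 30.2° = 27.92 m/s.
The projectile lands when y = 79.9 + (27.92) t − ½·9.81·t² = 0. Positive root: t = (27.92 + √(27.92² + 2·9.81·79.9)) / 9.81 = (27.92 + 48.45) / 9.81 = 7.784 s.
Horizontal distance: R = vₓ t = 47.97 × 7.784 = 373.4 m.

373 m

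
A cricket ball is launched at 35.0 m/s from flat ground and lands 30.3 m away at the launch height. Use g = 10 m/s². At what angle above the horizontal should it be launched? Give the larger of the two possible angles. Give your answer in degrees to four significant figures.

From R = (v₀²/g) sin 2θ: sin 2θ = 10.0 × 30.3 / 1225.0 = 0.2473.
2θ = 14.32° or 180° − 14.32° = 165.7°, so θ = 7.160° or 82.84°.
The larger angle is 82.84°.

82.84°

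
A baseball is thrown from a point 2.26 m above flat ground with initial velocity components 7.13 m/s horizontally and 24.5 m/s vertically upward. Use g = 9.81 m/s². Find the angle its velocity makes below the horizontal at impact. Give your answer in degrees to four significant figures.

Vertical motion (up positive, ground at y = 0): 4.905 t² − (24.50) t − 2.26 = 0, so t = (24.50 + √(24.50² + 2·9.81·2.26)) / 9.81 = (24.50 + 25.39) / 9.81 = 5.086 s.
At impact: v_y = v_y0 − g t = −25.39 m/s; vₓ = 7.130 m/s.
Angle below horizontal: arctan(|v_y|/vₓ) = arctan(25.39/7.130) = 74.31°.

74.31°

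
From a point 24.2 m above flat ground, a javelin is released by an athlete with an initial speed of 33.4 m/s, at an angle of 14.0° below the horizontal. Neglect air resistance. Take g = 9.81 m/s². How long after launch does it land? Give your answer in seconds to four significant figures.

vₓ = 33.40 cos 14.0° = 32.41 m/s; v_y0 = −8.080 m/s (downward).
Vertical motion (up positive, ground at y = 0): 4.905 t² − (−8.080) t − 24.2 = 0, so t = (−8.080 + √(8.080² + 2·9.81·24.2)) / 9.81 = (−8.080 + 23.24) / 9.81 = 1.545 s.

1.545 s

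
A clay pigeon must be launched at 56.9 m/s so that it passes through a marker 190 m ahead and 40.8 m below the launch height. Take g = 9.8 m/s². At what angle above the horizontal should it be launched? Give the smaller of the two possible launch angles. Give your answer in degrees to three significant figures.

Trajectory: y = x tanθ − g x² (1 + tan²θ)/(2v₀²). With x = 190, y = −40.8, v₀ = 56.9, g = 9.80:
54.64 tan²θ − 190 tanθ + (13.84) = 0.
tanθ = [190 ± √(190² − 4 × 54.64 × (13.84))] / (2 × 54.64) = (190 ± 181.9) / 109.3, giving tanθ = 0.07441 or 3.403.
θ = 4.256° or 73.62°; the smaller is 4.256°.

4.26°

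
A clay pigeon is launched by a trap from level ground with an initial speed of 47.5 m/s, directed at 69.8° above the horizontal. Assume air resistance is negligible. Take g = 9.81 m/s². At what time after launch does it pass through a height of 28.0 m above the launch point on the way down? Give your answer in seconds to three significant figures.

Horizontal component vₓ = 47.50 cos 69.8° = 16.40 m/s; vertical v_y0 = 47.50 sin 69.8° = 44.58 m/s.
Height y(t) = 44.58 t − 4.905 t² = 28.0 gives 4.905 t² − 44.58 t + 28.0 = 0.
t = [44.58 ± √(44.58² − 2·9.81·28.0)] / 9.81 = (44.58 ± 37.92) / 9.81, so t = 0.6788 s or t = 8.410 s.
The descending-branch root is 8.410 s.

8.41 s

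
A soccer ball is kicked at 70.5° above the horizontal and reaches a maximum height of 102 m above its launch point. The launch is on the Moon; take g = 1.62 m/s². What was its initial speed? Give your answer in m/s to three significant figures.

At the peak v_y = 0, so v_y0 = √(2gH) = √(2 × 1.62 × 102) = 18.18 m/s.
v_y0 = v₀ sin θ ⇒ v₀ = 18.18 / sin 70.5° = 19.29 m/s.

19.3 m/s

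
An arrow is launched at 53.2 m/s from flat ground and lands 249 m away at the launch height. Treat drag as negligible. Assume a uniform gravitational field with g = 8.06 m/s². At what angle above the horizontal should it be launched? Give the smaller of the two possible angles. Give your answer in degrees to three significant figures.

R = v₀² sin 2θ / g gives sin 2θ = gR/v₀² = 8.06·249/53.2² = 0.7091.
2θ = 45.16° or 180° − 45.16° = 134.8°, so θ = 22.58° or 67.42°.
The smaller angle is 22.58°.

22.6°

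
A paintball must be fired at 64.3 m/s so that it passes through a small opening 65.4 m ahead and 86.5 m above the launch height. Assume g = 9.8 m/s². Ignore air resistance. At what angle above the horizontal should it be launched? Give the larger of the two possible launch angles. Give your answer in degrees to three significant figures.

Trajectory: y = x tanθ − g x² (1 + tan²θ)/(2v₀²). With x = 65.4, y = 86.5, v₀ = 64.3, g = 9.80:
5.069 tan²θ − 65.4 tanθ + (91.57) = 0.
tanθ = [65.4 ± √(65.4² − 4 × 5.069 × (91.57))] / (2 × 5.069) = (65.4 ± 49.20) / 10.14, giving tanθ = 1.598 or 11.30.
θ = 57.96° or 84.94°; the larger is 84.94°.

84.9°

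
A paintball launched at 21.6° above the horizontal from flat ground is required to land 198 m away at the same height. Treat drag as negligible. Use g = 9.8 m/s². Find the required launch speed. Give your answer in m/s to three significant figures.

On level ground R = v₀² sin 2θ / g ⇒ v₀ = √(gR / sin 2θ).
v₀ = √(9.80 × 198 / sin 43.20°) = √(1940 / 0.6845) = √2834.6 = 53.24 m/s.

53.2 m/s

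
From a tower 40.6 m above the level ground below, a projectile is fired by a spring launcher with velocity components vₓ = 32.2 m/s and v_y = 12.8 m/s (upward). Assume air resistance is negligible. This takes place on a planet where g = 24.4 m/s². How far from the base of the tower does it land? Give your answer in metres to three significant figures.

With up positive and y = 0 at the ground: y(t) = 40.6 + (12.80) t − 12.20 t². Setting y = 0 and taking the positive root: t = [12.80 + √(12.80² + 2·24.4·40.6)] / 24.4 = (12.80 + 46.32) / 24.4 = 2.423 s.
Horizontal distance: R = vₓ t = 32.20 × 2.423 = 78.01 m.

78.0 m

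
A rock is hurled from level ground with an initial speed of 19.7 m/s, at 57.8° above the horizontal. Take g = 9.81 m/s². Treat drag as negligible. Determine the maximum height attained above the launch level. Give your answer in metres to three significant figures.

vₓ = 19.70 cos 57.8° = 10.50 m/s; v_y0 = 19.70 sin 57.8° = 16.67 m/s.
Maximum height: H = v_y0² / (2g) = 16.67² / (2 × 9.81) = 14.16 m.

14.2 m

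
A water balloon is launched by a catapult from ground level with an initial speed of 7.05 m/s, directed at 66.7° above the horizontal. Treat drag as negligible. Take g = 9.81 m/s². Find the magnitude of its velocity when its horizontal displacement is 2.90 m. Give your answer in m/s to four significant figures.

4.655 m/s

Horizontal component vₓ = 7.050 cos 66.7° = 2.789 m/s; vertical v_y0 = 7.050 sin 66.7° = 6.475 m/s.
Time to reach x = 2.90 m: t = x/vₓ = 2.90/2.789 = 1.040 s.
Vertical velocity there: v_y = v_y0 − g t = 6.475 − 9.81 × 1.040 = −3.727 m/s.
Speed: √(vₓ² + v_y²) = √(2.789² + 3.727²) = 4.655 m/s.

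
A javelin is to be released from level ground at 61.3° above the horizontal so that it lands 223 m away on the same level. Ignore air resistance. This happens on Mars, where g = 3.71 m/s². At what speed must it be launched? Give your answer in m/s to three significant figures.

On level ground R = v₀² sin 2θ / g ⇒ v₀ = √(gR / sin 2θ).
v₀ = √(3.71 × 223 / sin 122.6°) = √(827.3 / 0.8425) = √982.05 = 31.34 m/s.

31.3 m/s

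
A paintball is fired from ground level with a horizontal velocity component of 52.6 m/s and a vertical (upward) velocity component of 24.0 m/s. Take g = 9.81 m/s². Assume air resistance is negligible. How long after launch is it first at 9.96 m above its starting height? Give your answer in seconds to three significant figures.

Require v_y0 t − ½ g t² = 9.96, i.e. 4.905 t² − 24.00 t + 9.96 = 0.
t = [24.00 ± √(24.00² − 2·9.81·9.96)] / 9.81 = (24.00 ± 19.51) / 9.81, so t = 0.4578 s or t = 4.435 s.
The first (ascending) time is 0.4578 s.

0.458 s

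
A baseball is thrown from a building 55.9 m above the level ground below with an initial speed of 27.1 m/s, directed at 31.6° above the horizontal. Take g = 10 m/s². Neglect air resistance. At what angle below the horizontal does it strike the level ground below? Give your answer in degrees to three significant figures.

vₓ = 27.10 cos 31.6° = 23.08 m/s; v_y0 = 27.10 sin 31.6° = 14.20 m/s.
Vertical motion (up positive, ground at y = 0): 5.000 t² − (14.20) t − 55.9 = 0, so t = (14.20 + √(14.20² + 2·10.0·55.9)) / 10.0 = (14.20 + 36.33) / 10.0 = 5.053 s.
At impact: v_y = v_y0 − g t = −36.33 m/s; vₓ = 23.08 m/s.
Angle below horizontal: arctan(|v_y|/vₓ) = arctan(36.33/23.08) = 57.57°.

57.6°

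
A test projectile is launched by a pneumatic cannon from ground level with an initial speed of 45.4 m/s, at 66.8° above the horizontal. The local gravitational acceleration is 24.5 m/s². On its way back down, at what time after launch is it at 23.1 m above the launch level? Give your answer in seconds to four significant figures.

2.711 s

Resolve: vₓ = 45.40 cos 66.8° = 17.88 m/s and v_y0 = 45.40 sin 66.8° = 41.73 m/s.
Set y = v_y0 t − ½ g t² = 23.1: 12.25 t² − 41.73 t + 23.1 = 0.
t = [41.73 ± √(41.73² − 2·24.5·23.1)] / 24.5 = (41.73 ± 24.69) / 24.5, so t = 0.6956 s or t = 2.711 s.
The descending-branch root is 2.711 s.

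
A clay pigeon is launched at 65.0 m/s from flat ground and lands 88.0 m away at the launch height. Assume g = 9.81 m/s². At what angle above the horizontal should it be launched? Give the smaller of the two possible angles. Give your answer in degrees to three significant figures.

R = v₀² sin 2θ / g gives sin 2θ = gR/v₀² = 9.81·88.0/65.0² = 0.2043.
2θ = 11.79° or 180° − 11.79° = 168.2°, so θ = 5.895° or 84.10°.
The smaller angle is 5.895°.

5.90°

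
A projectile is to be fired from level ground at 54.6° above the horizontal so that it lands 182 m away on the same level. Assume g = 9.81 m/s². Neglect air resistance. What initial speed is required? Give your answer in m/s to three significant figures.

From R = (v₀² / g) sin 2θ: v₀ = √(gR / sin 2θ).
v₀ = √(9.81 × 182 / sin 109.2°) = √(1785 / 0.9444) = √1890.6 = 43.48 m/s.

43.5 m/s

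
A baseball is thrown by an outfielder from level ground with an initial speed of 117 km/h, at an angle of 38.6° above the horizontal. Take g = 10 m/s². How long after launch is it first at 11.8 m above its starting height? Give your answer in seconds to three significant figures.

Convert: 117 km/h = 117/3.6 = 32.50 m/s.
Horizontal component vₓ = 32.50 cos 38.6° = 25.40 m/s; vertical v_y0 = 32.50 sin 38.6° = 20.28 m/s.
Set y = v_y0 t − ½ g t² = 11.8: 5.000 t² − 20.28 t + 11.8 = 0.
Quadratic formula: t = (20.28 ± √175.12) / 10.0 = (20.28 ± 13.23) / 10.0 → t = 0.7043 s or 3.351 s.
The first (ascending) time is 0.7043 s.

0.704 s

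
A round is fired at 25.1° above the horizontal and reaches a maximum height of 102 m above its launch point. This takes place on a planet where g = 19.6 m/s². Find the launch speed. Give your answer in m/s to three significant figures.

At the peak v_y = 0, so v_y0 = √(2gH) = √(2 × 19.6 × 102) = 63.23 m/s.
v_y0 = v₀ sin θ ⇒ v₀ = 63.23 / sin 25.1° = 149.1 m/s.

149 m/s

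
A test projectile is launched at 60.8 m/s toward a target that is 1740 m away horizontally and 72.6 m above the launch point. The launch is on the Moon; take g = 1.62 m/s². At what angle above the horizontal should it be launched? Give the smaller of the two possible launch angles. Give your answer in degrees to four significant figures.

Trajectory: y = x tanθ − g x² (1 + tan²θ)/(2v₀²). With x = 1740, y = 72.6, v₀ = 60.8, g = 1.62:
663.4 tan²θ − 1740 tanθ + (736.0) = 0.
tanθ = [1740 ± √(1740² − 4 × 663.4 × (736.0))] / (2 × 663.4) = (1740 ± 1037) / 1327, giving tanθ = 0.5301 or 2.093.
θ = 27.93° or 64.46°; the smaller is 27.93°.

27.93°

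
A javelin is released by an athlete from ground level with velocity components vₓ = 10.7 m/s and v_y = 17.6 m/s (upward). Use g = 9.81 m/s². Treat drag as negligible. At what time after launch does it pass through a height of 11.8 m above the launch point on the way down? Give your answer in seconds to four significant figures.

2.696 s

Require v_y0 t − ½ g t² = 11.8, i.e. 4.905 t² − 17.60 t + 11.8 = 0.
Quadratic formula: t = (17.60 ± √78.244) / 9.81 = (17.60 ± 8.846) / 9.81 → t = 0.8924 s or 2.696 s.
The descending-branch root is 2.696 s.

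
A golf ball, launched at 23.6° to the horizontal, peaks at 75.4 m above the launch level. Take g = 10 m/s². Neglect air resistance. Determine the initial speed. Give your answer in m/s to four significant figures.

97.00 m/s

At the peak v_y = 0, so v_y0 = √(2gH) = √(2 × 10.0 × 75.4) = 38.83 m/s.
v_y0 = v₀ sin θ ⇒ v₀ = 38.83 / sin 23.6° = 97.00 m/s.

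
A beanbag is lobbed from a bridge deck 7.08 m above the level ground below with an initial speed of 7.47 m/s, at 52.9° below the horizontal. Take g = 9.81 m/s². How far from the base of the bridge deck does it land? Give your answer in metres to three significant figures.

Resolve: vₓ = 7.470 cos 52.9° = 4.506 m/s and v_y0 = −5.958 m/s (downward).
Vertical motion (up positive, ground at y = 0): 4.905 t² − (−5.958) t − 7.08 = 0, so t = (−5.958 + √(5.958² + 2·9.81·7.08)) / 9.81 = (−5.958 + 13.21) / 9.81 = 0.7389 s.
Horizontal distance: R = vₓ t = 4.506 × 0.7389 = 3.329 m.

3.33 m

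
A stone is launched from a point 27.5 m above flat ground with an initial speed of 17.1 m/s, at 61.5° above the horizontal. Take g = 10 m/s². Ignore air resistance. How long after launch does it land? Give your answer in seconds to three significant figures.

4.29 s

Components: vₓ = 17.10 cos 61.5° = 8.159 m/s, v_y0 = 17.10 sin 61.5° = 15.03 m/s.
Vertical motion (up positive, ground at y = 0): 5.000 t² − (15.03) t − 27.5 = 0, so t = (15.03 + √(15.03² + 2·10.0·27.5)) / 10.0 = (15.03 + 27.85) / 10.0 = 4.288 s.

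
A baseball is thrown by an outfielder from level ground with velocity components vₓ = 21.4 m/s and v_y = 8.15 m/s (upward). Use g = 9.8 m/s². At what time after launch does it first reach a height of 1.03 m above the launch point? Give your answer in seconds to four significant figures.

Height y(t) = 8.150 t − 4.900 t² = 1.03 gives 4.900 t² − 8.150 t + 1.03 = 0.
t = [8.150 ± √(8.150² − 2·9.80·1.03)] / 9.80 = (8.150 ± 6.800) / 9.80, so t = 0.1378 s or t = 1.525 s.
The first (ascending) time is 0.1378 s.

0.1378 s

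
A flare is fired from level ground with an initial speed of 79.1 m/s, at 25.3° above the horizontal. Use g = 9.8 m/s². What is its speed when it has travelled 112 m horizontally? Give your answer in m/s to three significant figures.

Resolve: vₓ = 79.10 cos 25.3° = 71.51 m/s and v_y0 = 79.10 sin 25.3° = 33.80 m/s.
Time to reach x = 112 m: t = x/vₓ = 112/71.51 = 1.566 s.
Vertical velocity there: v_y = v_y0 − g t = 33.80 − 9.80 × 1.566 = 18.46 m/s.
Speed: √(vₓ² + v_y²) = √(71.51² + 18.46²) = 73.86 m/s.

73.9 m/s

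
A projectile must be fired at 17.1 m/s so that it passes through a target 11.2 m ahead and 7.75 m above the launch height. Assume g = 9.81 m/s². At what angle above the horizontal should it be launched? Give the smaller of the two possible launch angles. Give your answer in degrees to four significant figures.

Trajectory: y = x tanθ − g x² (1 + tan²θ)/(2v₀²). With x = 11.2, y = 7.75, v₀ = 17.1, g = 9.81:
2.104 tan²θ − 11.2 tanθ + (9.854) = 0.
tanθ = [11.2 ± √(11.2² − 4 × 2.104 × (9.854))] / (2 × 2.104) = (11.2 ± 6.519) / 4.208, giving tanθ = 1.112 or 4.210.
θ = 48.04° or 76.64°; the smaller is 48.04°.

48.04°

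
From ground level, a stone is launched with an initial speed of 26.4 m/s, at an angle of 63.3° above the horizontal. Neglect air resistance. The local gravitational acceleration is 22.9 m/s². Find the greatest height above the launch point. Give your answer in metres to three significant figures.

12.1 m

Horizontal component vₓ = 26.40 cos 63.3° = 11.86 m/s; vertical v_y0 = 26.40 sin 63.3° = 23.59 m/s.
Maximum height: H = v_y0² / (2g) = 23.59² / (2 × 22.9) = 12.15 m.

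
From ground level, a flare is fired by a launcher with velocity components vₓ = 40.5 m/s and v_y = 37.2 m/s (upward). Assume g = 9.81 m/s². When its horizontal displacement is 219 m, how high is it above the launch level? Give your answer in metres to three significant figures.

At x = 219 m, t = x/vₓ = 219/40.50 = 5.407 s.
Height: y = v_y0 t − ½ g t² = 37.20 × 5.407 − 4.905 × 5.407² = 201.2 − 143.4 = 57.73 m.

57.7 m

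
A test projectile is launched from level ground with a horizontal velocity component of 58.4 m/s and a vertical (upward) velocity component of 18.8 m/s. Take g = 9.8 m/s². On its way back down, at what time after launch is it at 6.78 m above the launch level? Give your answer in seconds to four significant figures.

Require v_y0 t − ½ g t² = 6.78, i.e. 4.900 t² − 18.80 t + 6.78 = 0.
t = [18.80 ± √(18.80² − 2·9.80·6.78)] / 9.80 = (18.80 ± 14.85) / 9.80, so t = 0.4030 s or t = 3.434 s.
The descending-branch root is 3.434 s.

3.434 s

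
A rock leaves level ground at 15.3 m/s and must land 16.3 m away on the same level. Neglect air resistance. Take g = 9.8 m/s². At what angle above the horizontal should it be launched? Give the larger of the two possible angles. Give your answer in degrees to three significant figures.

Level-ground range R = v₀² sin(2θ)/g ⇒ sin(2θ) = gR/v₀² = 9.80 × 16.3 / 15.3² = 0.6824.
2θ = 43.03° or 180° − 43.03° = 137.0°, so θ = 21.52° or 68.48°.
The larger angle is 68.48°.

68.5°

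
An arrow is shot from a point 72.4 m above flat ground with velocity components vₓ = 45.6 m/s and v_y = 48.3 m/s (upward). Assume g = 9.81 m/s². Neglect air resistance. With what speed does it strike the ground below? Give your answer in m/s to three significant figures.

76.4 m/s

The projectile lands when y = 72.4 + (48.30) t − ½·9.81·t² = 0. Positive root: t = (48.30 + √(48.30² + 2·9.81·72.4)) / 9.81 = (48.30 + 61.26) / 9.81 = 11.17 s.
Vertical velocity at impact: v_y = v_y0 − g t = 48.30 − 9.81 × 11.17 = −61.26 m/s.
Speed: |v| = √(vₓ² + v_y²) = √(45.60² + 61.26²) = 76.37 m/s.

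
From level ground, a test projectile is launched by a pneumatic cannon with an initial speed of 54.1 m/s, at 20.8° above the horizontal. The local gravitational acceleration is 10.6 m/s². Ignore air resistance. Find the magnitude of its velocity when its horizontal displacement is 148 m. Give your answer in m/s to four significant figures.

51.93 m/s

Horizontal component vₓ = 54.10 cos 20.8° = 50.57 m/s; vertical v_y0 = 54.10 sin 20.8° = 19.21 m/s.
At x = 148 m, t = x/vₓ = 148/50.57 = 2.926 s.
Vertical velocity there: v_y = v_y0 − g t = 19.21 − 10.6 × 2.926 = −11.81 m/s.
Speed: √(vₓ² + v_y²) = √(50.57² + 11.81²) = 51.93 m/s.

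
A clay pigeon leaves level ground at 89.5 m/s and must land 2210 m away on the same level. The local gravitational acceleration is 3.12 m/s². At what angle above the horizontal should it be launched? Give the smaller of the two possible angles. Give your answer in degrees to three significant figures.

29.7°

From R = (v₀²/g) sin 2θ: sin 2θ = 3.12 × 2210 / 8010.2 = 0.8608.
2θ = 59.41° or 180° − 59.41° = 120.6°, so θ = 29.70° or 60.30°.
The smaller angle is 29.70°.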